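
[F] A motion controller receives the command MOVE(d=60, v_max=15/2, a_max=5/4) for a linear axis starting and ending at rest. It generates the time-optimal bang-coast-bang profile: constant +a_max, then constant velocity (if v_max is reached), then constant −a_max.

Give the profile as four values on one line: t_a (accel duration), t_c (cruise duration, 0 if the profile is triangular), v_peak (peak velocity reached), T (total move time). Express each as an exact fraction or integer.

vₘ²/aₘ = (15/2)²/(5/4) = 45
60 ≥ 45 → trapezoidal
t_a = (15/2)/(5/4) = 6; v_peak = 15/2
d_cruise = 60 − 45 = 15; t_c = 15/(15/2) = 2
T = 2·6 + 2 = 14

t_a=6 t_c=2 v_peak=15/2 T=14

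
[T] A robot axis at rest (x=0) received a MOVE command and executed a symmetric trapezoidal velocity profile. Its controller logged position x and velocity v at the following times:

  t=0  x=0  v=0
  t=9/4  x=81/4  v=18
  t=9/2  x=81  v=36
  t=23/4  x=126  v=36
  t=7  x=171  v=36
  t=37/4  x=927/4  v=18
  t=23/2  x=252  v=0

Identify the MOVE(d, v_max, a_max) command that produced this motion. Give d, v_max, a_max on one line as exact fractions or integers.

d=252 v_max=36 a_max=8

final state: t=23/2, x=252, v=0 → d = 252
a_max = (18−0)/(9/4−0) = 8
max v = 36 over t∈[9/2,7] → v_max = 36
check: 36·(9/2+5/2) = 252 ✓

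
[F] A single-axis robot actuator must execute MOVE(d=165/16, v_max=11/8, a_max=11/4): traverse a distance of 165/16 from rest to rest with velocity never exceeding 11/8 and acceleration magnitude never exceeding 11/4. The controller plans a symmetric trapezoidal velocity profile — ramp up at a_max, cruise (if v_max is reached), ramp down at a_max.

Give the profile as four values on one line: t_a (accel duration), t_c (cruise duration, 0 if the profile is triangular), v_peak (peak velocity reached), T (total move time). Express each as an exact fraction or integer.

t_a=1/2 t_c=7 v_peak=11/8 T=8

vₘ²/aₘ = (11/8)²/(11/4) = 11/16
165/16 ≥ 11/16 so v_max reached
t_a = (11/8)/(11/4) = 1/2; v_peak = 11/8
d_cruise = 165/16 − 11/16 = 77/8; t_c = (77/8)/(11/8) = 7
T = 2·1/2 + 7 = 8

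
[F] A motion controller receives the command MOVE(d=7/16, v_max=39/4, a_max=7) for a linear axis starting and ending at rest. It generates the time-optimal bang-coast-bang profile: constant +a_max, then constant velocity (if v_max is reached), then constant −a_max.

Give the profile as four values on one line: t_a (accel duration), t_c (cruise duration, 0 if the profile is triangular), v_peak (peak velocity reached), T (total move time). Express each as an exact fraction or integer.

vₘ²/aₘ = (39/4)²/7 = 1521/112
7/16 < 1521/112 → triangular
v_peak = √(7/16·7) = √(49/16) = 7/4
t_a = (7/4)/7 = 1/4; t_c = 0
T = 2·1/4 = 1/2

t_a=1/4 t_c=0 v_peak=7/4 T=1/2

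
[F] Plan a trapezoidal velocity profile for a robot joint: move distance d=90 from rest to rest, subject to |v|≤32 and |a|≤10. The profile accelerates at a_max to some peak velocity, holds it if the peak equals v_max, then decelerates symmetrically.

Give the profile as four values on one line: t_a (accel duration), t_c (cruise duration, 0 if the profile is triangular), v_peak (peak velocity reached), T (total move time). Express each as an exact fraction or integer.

t_a=3 t_c=0 v_peak=30 T=6

(v_max)²/a_max = 32²/10 = 512/5
90 < 512/5 → triangular
v_peak = √(90·10) = √900 = 30
t_a = 30/10 = 3; t_c = 0
T = 2·3 = 6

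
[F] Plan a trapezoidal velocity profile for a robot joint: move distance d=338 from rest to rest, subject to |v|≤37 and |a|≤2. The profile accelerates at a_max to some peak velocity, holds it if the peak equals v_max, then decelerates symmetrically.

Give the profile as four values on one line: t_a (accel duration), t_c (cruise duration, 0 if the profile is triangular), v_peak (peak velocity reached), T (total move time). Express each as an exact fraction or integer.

t_a=13 t_c=0 v_peak=26 T=26

(v_max)²/a_max = 37²/2 = 1369/2
338 < 1369/2 → triangular
v_peak = √(338·2) = √676 = 26
t_a = 26/2 = 13; t_c = 0
T = 2·13 = 26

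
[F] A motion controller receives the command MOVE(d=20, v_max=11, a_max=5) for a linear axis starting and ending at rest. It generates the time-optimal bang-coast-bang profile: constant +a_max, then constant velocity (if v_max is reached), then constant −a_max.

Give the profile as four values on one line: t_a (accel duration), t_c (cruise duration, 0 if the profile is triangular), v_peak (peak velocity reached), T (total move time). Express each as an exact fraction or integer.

vₘ²/aₘ = 11²/5 = 121/5
20 < 121/5 so t_c = 0
v_peak = √(20·5) = √100 = 10
t_a = 10/5 = 2; t_c = 0
T = 2·2 = 4

t_a=2 t_c=0 v_peak=10 T=4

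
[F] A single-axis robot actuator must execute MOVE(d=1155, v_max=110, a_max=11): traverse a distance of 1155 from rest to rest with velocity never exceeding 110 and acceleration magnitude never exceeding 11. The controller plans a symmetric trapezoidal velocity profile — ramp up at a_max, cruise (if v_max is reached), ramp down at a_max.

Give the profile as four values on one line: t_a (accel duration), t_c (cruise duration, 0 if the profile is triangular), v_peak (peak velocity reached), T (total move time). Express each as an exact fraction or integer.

t_a=10 t_c=1/2 v_peak=110 T=41/2

vₘ²/aₘ = 110²/11 = 1100
1155 ≥ 1100 so v_max reached
t_a = 110/11 = 10; v_peak = 110
d_cruise = 1155 − 1100 = 55; t_c = 55/110 = 1/2
T = 2·10 + 1/2 = 41/2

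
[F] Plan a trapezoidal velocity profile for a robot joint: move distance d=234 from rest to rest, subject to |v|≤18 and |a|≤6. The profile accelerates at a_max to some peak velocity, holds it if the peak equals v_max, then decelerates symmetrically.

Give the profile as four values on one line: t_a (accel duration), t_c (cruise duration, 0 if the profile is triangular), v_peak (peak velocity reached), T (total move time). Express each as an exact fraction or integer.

(v_max)²/a_max = 18²/6 = 54
234 ≥ 54 → trapezoidal
t_a = 18/6 = 3; v_peak = 18
d_cruise = 234 − 54 = 180; t_c = 180/18 = 10
T = 2·3 + 10 = 16

t_a=3 t_c=10 v_peak=18 T=16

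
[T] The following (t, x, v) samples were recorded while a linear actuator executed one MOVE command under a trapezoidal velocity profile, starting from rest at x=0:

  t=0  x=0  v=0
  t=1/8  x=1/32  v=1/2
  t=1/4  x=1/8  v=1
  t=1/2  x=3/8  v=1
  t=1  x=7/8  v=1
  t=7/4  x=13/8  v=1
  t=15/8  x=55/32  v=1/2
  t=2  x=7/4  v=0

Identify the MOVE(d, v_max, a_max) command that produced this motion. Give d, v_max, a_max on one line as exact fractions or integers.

d=7/4 v_max=1 a_max=4

final state: t=2, x=7/4, v=0 → d = 7/4
a_max = (1/2−0)/(1/8−0) = 4
max v = 1 over t∈[1/4,7/4] → v_max = 1
check: 1·(1/4+3/2) = 7/4 ✓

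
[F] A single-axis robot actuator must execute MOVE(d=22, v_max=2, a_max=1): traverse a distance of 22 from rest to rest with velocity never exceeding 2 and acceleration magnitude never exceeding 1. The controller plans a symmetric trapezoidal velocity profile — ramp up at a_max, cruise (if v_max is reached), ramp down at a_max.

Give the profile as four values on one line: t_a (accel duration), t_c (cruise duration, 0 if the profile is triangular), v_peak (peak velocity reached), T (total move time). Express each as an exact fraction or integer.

t_a=2 t_c=9 v_peak=2 T=13

vₘ²/aₘ = 2²/1 = 4
22 ≥ 4 ⇒ cruise phase
t_a = 2/1 = 2; v_peak = 2
d_cruise = 22 − 4 = 18; t_c = 18/2 = 9
T = 2·2 + 9 = 13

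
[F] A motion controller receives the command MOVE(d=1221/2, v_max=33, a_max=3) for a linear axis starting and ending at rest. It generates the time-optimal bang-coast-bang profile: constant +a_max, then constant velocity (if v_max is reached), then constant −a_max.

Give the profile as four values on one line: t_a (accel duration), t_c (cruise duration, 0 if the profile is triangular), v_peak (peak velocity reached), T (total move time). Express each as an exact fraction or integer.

t_a=11 t_c=15/2 v_peak=33 T=59/2

vₘ²/aₘ = 33²/3 = 363
1221/2 ≥ 363 so v_max reached
t_a = 33/3 = 11; v_peak = 33
d_cruise = 1221/2 − 363 = 495/2; t_c = (495/2)/33 = 15/2
T = 2·11 + 15/2 = 59/2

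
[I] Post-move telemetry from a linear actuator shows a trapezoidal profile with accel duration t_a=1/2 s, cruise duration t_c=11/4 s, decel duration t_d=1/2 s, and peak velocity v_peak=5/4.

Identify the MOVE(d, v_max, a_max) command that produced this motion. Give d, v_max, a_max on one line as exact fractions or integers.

d=65/16 v_max=5/4 a_max=5/2

a_max = (5/4)/(1/2) = 5/2
d_a = ½·5/4·1/2 = 5/16; d_c = 5/4·11/4 = 55/16
d = 2·5/16 + 55/16 = 65/16
t_c = 11/4 > 0 → v_max = v_peak = 5/4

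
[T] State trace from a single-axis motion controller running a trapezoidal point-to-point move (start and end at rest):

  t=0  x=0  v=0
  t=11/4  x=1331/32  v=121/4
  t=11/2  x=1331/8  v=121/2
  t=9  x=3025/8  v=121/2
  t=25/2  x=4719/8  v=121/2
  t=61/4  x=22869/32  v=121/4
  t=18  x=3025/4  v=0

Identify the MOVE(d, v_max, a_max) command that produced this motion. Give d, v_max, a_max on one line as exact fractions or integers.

d=3025/4 v_max=121/2 a_max=11

final state: t=18, x=3025/4, v=0 → d = 3025/4
a_max = (121/4−0)/(11/4−0) = 11
max v = 121/2 over t∈[11/2,25/2] → v_max = 121/2
check: 121/2·(11/2+7) = 3025/4 ✓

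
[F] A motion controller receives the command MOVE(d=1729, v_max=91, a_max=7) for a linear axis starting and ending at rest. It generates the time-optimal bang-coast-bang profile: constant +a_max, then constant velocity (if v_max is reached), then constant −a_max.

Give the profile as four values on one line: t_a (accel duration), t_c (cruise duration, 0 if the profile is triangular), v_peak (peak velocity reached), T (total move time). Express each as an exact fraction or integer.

(v_max)²/a_max = 91²/7 = 1183
1729 ≥ 1183 so v_max reached
t_a = 91/7 = 13; v_peak = 91
d_cruise = 1729 − 1183 = 546; t_c = 546/91 = 6
T = 2·13 + 6 = 32

t_a=13 t_c=6 v_peak=91 T=32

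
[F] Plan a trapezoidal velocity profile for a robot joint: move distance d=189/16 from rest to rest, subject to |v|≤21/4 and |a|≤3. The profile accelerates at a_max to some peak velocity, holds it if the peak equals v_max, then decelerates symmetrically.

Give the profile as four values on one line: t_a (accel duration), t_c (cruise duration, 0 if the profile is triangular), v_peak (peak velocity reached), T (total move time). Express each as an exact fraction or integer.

t_a=7/4 t_c=1/2 v_peak=21/4 T=4

vₘ²/aₘ = (21/4)²/3 = 147/16
189/16 ≥ 147/16 so v_max reached
t_a = (21/4)/3 = 7/4; v_peak = 21/4
d_cruise = 189/16 − 147/16 = 21/8; t_c = (21/8)/(21/4) = 1/2
T = 2·7/4 + 1/2 = 4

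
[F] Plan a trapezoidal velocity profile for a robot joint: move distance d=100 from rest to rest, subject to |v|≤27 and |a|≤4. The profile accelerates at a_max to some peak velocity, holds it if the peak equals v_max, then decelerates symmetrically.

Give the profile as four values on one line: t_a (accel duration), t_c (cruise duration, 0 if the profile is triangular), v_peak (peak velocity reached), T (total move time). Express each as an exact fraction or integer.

t_a=5 t_c=0 v_peak=20 T=10

(v_max)²/a_max = 27²/4 = 729/4
100 < 729/4 ⇒ no cruise
v_peak = √(100·4) = √400 = 20
t_a = 20/4 = 5; t_c = 0
T = 2·5 = 10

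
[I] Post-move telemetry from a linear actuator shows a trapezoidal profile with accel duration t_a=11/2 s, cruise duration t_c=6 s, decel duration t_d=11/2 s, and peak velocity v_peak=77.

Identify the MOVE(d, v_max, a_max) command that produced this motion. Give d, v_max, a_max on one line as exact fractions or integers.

d=1771/2 v_max=77 a_max=14

a_max = 77/(11/2) = 14
d_a = ½·77·11/2 = 847/4; d_c = 77·6 = 462
d = 2·847/4 + 462 = 1771/2
t_c = 6 > 0 so v_max = 77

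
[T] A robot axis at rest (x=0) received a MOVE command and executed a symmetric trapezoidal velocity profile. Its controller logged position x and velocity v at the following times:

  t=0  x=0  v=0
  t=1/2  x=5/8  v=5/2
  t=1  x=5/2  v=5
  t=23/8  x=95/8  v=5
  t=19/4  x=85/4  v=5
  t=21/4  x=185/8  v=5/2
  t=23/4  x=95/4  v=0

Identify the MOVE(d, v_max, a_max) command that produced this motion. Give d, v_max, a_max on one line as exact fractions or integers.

d=95/4 v_max=5 a_max=5

final state: t=23/4, x=95/4, v=0 → d = 95/4
a_max = (5/2−0)/(1/2−0) = 5
max v = 5 over t∈[1,19/4] → v_max = 5
check: 5·(1+15/4) = 95/4 ✓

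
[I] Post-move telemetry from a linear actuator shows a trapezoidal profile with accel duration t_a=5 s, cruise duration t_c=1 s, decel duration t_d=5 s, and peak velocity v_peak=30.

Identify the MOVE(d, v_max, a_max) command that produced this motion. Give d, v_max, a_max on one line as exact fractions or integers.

d=180 v_max=30 a_max=6

a_max = 30/5 = 6
d_a = ½·30·5 = 75; d_c = 30·1 = 30
d = 2·75 + 30 = 180
t_c = 1 > 0 → v_max = v_peak = 30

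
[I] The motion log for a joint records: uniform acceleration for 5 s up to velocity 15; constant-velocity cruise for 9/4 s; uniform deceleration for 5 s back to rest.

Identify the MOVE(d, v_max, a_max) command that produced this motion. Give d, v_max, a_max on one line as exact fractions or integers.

d=435/4 v_max=15 a_max=3

a_max = 15/5 = 3
d_a = ½·15·5 = 75/2; d_c = 15·9/4 = 135/4
d = 2·75/2 + 135/4 = 435/4
t_c = 9/4 > 0 so v_max = 15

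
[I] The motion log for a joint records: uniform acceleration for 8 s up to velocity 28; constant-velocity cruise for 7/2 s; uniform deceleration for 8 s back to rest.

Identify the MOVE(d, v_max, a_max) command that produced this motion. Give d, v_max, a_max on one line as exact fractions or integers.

a_max = 28/8 = 7/2
d_a = ½·28·8 = 112; d_c = 28·7/2 = 98
d = 2·112 + 98 = 322
t_c = 7/2 > 0 → v_max = v_peak = 28

d=322 v_max=28 a_max=7/2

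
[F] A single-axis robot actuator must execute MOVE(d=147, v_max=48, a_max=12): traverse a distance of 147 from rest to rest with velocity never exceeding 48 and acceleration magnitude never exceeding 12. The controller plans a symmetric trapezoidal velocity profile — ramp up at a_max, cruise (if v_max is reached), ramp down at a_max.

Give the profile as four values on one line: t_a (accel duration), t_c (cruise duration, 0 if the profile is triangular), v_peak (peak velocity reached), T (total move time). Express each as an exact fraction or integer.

t_a=7/2 t_c=0 v_peak=42 T=7

vₘ²/aₘ = 48²/12 = 192
147 < 192 ⇒ no cruise
v_peak = √(147·12) = √1764 = 42
t_a = 42/12 = 7/2; t_c = 0
T = 2·7/2 = 7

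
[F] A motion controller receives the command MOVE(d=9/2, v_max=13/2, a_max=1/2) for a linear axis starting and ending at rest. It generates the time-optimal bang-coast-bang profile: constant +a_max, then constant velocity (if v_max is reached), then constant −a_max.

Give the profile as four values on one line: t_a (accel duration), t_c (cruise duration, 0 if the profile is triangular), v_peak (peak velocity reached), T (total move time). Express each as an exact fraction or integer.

t_a=3 t_c=0 v_peak=3/2 T=6

(v_max)²/a_max = (13/2)²/(1/2) = 169/2
9/2 < 169/2 so t_c = 0
v_peak = √(9/2·1/2) = √(9/4) = 3/2
t_a = (3/2)/(1/2) = 3; t_c = 0
T = 2·3 = 6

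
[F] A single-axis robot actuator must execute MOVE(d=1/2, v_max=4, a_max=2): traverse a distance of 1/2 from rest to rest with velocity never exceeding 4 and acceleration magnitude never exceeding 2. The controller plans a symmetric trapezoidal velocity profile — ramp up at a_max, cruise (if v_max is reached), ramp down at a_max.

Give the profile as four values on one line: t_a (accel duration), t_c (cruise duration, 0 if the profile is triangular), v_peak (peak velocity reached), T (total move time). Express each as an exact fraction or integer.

t_a=1/2 t_c=0 v_peak=1 T=1

vₘ²/aₘ = 4²/2 = 8
1/2 < 8 → triangular
v_peak = √(1/2·2) = √1 = 1
t_a = 1/2; t_c = 0
T = 2·1/2 = 1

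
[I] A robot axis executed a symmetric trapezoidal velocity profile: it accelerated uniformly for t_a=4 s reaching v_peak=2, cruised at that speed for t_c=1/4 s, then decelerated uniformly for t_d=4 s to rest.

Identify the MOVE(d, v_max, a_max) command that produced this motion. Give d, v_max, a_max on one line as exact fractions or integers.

d=17/2 v_max=2 a_max=1/2

a_max = 2/4 = 1/2
d_a = ½·2·4 = 4; d_c = 2·1/4 = 1/2
d = 2·4 + 1/2 = 17/2
t_c = 1/4 > 0 ⇒ limit active, v_max = 2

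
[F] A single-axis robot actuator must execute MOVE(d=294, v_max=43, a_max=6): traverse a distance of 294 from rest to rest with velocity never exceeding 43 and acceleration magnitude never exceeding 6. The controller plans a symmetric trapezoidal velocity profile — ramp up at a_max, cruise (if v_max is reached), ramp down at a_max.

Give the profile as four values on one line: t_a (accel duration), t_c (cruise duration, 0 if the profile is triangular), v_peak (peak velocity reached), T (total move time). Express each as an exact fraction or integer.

t_a=7 t_c=0 v_peak=42 T=14

vₘ²/aₘ = 43²/6 = 1849/6
294 < 1849/6 → triangular
v_peak = √(294·6) = √1764 = 42
t_a = 42/6 = 7; t_c = 0
T = 2·7 = 14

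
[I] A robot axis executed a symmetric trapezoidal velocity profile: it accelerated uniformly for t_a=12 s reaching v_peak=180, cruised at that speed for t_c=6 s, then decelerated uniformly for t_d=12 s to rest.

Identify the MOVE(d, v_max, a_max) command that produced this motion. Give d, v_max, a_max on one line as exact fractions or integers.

a_max = 180/12 = 15
d_a = ½·180·12 = 1080; d_c = 180·6 = 1080
d = 2·1080 + 1080 = 3240
t_c = 6 > 0 so v_max = 180

d=3240 v_max=180 a_max=15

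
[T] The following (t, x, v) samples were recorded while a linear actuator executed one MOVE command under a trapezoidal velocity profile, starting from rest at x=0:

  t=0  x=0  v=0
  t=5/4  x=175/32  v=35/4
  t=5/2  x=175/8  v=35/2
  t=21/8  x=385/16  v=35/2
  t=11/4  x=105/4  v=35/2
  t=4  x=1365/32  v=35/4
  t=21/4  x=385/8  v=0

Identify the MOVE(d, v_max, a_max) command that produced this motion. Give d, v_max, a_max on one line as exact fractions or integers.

d=385/8 v_max=35/2 a_max=7

final state: t=21/4, x=385/8, v=0 → d = 385/8
a_max = (35/4−0)/(5/4−0) = 7
max v = 35/2 over t∈[5/2,11/4] → v_max = 35/2
check: 35/2·(5/2+1/4) = 385/8 ✓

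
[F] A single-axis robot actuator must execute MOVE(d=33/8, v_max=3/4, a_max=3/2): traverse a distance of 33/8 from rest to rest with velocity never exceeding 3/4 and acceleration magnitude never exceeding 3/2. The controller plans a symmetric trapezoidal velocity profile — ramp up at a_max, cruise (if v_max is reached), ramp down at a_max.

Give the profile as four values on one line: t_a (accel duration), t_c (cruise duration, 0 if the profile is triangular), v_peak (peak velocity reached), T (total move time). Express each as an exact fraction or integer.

t_a=1/2 t_c=5 v_peak=3/4 T=6

vₘ²/aₘ = (3/4)²/(3/2) = 3/8
33/8 ≥ 3/8 → trapezoidal
t_a = (3/4)/(3/2) = 1/2; v_peak = 3/4
d_cruise = 33/8 − 3/8 = 15/4; t_c = (15/4)/(3/4) = 5
T = 2·1/2 + 5 = 6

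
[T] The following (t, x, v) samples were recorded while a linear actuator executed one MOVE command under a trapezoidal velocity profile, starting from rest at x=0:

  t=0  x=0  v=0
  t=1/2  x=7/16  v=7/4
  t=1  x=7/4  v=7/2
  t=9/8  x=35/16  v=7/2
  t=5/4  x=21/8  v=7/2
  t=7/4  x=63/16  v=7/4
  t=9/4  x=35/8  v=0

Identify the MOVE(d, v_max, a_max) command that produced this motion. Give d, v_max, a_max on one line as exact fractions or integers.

final state: t=9/4, x=35/8, v=0 → d = 35/8
a_max = (7/4−0)/(1/2−0) = 7/2
max v = 7/2 over t∈[1,5/4] → v_max = 7/2
check: 7/2·(1+1/4) = 35/8 ✓

d=35/8 v_max=7/2 a_max=7/2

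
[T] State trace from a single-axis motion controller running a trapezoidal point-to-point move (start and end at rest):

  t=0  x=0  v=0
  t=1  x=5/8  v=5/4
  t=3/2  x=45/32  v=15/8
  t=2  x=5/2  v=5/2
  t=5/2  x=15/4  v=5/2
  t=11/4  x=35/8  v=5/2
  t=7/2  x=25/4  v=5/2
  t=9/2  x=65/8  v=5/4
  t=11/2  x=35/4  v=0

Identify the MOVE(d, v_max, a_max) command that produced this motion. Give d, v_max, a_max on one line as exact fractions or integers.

final state: t=11/2, x=35/4, v=0 → d = 35/4
a_max = (5/4−0)/(1−0) = 5/4
max v = 5/2 over t∈[2,7/2] → v_max = 5/2
check: 5/2·(2+3/2) = 35/4 ✓

d=35/4 v_max=5/2 a_max=5/4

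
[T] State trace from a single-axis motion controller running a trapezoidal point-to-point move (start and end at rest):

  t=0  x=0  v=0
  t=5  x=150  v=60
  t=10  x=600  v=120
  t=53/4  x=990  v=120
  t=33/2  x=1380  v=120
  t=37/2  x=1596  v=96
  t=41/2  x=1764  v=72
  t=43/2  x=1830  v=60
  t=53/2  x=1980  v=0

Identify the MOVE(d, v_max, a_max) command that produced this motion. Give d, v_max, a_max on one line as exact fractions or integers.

d=1980 v_max=120 a_max=12

final state: t=53/2, x=1980, v=0 → d = 1980
a_max = (60−0)/(5−0) = 12
max v = 120 over t∈[10,33/2] → v_max = 120
check: 120·(10+13/2) = 1980 ✓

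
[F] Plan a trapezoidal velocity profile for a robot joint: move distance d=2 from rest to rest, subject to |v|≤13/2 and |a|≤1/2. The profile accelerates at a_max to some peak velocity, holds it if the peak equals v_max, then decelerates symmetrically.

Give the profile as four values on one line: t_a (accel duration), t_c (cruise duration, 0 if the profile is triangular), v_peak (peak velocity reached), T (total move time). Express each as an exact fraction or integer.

t_a=2 t_c=0 v_peak=1 T=4

(v_max)²/a_max = (13/2)²/(1/2) = 169/2
2 < 169/2 so t_c = 0
v_peak = √(2·1/2) = √1 = 1
t_a = 1/(1/2) = 2; t_c = 0
T = 2·2 = 4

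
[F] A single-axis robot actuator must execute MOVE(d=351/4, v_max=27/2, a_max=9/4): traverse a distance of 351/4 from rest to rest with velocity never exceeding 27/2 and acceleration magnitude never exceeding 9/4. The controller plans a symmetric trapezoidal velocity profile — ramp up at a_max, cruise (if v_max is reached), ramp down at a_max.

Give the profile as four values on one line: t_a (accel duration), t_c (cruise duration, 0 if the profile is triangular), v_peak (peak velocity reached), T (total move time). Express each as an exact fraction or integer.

vₘ²/aₘ = (27/2)²/(9/4) = 81
351/4 ≥ 81 so v_max reached
t_a = (27/2)/(9/4) = 6; v_peak = 27/2
d_cruise = 351/4 − 81 = 27/4; t_c = (27/4)/(27/2) = 1/2
T = 2·6 + 1/2 = 25/2

t_a=6 t_c=1/2 v_peak=27/2 T=25/2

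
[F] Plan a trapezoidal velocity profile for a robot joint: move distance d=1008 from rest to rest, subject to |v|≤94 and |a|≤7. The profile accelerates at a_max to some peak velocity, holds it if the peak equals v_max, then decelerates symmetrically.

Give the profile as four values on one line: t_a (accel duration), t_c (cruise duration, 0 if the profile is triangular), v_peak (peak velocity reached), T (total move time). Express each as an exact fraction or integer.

v_max²/a_max = 94²/7 = 8836/7
1008 < 8836/7 → triangular
v_peak = √(1008·7) = √7056 = 84
t_a = 84/7 = 12; t_c = 0
T = 2·12 = 24

t_a=12 t_c=0 v_peak=84 T=24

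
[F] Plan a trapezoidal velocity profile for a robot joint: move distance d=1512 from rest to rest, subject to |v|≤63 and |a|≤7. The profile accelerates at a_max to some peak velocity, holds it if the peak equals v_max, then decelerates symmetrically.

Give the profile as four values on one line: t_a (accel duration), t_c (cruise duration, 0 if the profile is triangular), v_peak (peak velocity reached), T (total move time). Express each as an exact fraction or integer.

(v_max)²/a_max = 63²/7 = 567
1512 ≥ 567 so v_max reached
t_a = 63/7 = 9; v_peak = 63
d_cruise = 1512 − 567 = 945; t_c = 945/63 = 15
T = 2·9 + 15 = 33

t_a=9 t_c=15 v_peak=63 T=33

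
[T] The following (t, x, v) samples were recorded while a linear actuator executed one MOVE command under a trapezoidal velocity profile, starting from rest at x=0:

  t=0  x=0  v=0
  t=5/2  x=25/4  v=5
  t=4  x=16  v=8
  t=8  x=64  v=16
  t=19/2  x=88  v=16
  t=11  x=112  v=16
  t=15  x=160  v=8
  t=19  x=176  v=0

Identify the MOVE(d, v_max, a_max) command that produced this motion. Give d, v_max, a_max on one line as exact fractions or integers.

d=176 v_max=16 a_max=2

final state: t=19, x=176, v=0 → d = 176
a_max = (5−0)/(5/2−0) = 2
max v = 16 over t∈[8,11] → v_max = 16
check: 16·(8+3) = 176 ✓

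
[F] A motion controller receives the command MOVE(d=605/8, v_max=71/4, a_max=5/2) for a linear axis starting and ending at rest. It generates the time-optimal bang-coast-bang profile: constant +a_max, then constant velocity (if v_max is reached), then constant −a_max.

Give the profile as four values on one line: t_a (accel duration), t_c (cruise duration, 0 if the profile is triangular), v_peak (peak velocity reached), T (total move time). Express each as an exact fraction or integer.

t_a=11/2 t_c=0 v_peak=55/4 T=11

vₘ²/aₘ = (71/4)²/(5/2) = 5041/40
605/8 < 5041/40 ⇒ no cruise
v_peak = √(605/8·5/2) = √(3025/16) = 55/4
t_a = (55/4)/(5/2) = 11/2; t_c = 0
T = 2·11/2 = 11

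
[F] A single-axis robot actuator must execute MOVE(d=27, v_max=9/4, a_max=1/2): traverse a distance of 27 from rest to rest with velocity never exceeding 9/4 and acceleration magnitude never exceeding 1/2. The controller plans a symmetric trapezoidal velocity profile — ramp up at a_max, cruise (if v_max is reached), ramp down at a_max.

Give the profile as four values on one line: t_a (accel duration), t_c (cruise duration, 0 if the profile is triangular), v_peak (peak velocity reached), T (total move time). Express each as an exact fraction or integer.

t_a=9/2 t_c=15/2 v_peak=9/4 T=33/2

v_max²/a_max = (9/4)²/(1/2) = 81/8
27 ≥ 81/8 ⇒ cruise phase
t_a = (9/4)/(1/2) = 9/2; v_peak = 9/4
d_cruise = 27 − 81/8 = 135/8; t_c = (135/8)/(9/4) = 15/2
T = 2·9/2 + 15/2 = 33/2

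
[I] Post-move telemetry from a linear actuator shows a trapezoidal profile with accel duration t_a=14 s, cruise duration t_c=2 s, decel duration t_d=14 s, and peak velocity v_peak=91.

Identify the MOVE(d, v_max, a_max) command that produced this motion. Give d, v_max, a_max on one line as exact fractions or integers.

d=1456 v_max=91 a_max=13/2

a_max = 91/14 = 13/2
d_a = ½·91·14 = 637; d_c = 91·2 = 182
d = 2·637 + 182 = 1456
t_c = 2 > 0 → v_max = v_peak = 91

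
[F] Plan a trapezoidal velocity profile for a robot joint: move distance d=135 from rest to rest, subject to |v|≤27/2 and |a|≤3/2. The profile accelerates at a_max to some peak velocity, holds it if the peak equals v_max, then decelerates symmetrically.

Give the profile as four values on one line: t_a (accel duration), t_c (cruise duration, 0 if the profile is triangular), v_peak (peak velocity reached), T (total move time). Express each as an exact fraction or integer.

v_max²/a_max = (27/2)²/(3/2) = 243/2
135 ≥ 243/2 so v_max reached
t_a = (27/2)/(3/2) = 9; v_peak = 27/2
d_cruise = 135 − 243/2 = 27/2; t_c = (27/2)/(27/2) = 1
T = 2·9 + 1 = 19

t_a=9 t_c=1 v_peak=27/2 T=19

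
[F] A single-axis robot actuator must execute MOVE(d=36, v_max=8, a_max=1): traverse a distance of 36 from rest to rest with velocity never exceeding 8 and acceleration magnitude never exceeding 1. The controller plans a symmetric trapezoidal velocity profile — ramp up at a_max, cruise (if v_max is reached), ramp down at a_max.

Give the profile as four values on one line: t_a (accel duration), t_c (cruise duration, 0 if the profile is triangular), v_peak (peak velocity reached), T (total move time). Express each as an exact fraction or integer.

t_a=6 t_c=0 v_peak=6 T=12

vₘ²/aₘ = 8²/1 = 64
36 < 64 → triangular
v_peak = √(36·1) = √36 = 6
t_a = 6/1 = 6; t_c = 0
T = 2·6 = 12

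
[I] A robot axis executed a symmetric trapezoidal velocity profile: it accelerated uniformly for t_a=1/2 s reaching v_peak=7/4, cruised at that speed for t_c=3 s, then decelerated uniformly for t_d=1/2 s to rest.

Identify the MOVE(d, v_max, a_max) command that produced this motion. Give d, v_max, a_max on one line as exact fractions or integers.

d=49/8 v_max=7/4 a_max=7/2

a_max = (7/4)/(1/2) = 7/2
d_a = ½·7/4·1/2 = 7/16; d_c = 7/4·3 = 21/4
d = 2·7/16 + 21/4 = 49/8
t_c = 3 > 0 so v_max = 7/4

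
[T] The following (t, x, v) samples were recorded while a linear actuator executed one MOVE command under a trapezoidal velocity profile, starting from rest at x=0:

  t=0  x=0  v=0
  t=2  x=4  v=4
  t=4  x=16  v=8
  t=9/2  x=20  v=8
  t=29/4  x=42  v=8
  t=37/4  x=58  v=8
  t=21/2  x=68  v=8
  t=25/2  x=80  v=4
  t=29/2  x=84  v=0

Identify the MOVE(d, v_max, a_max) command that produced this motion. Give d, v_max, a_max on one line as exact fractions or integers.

final state: t=29/2, x=84, v=0 → d = 84
a_max = (4−0)/(2−0) = 2
max v = 8 over t∈[4,21/2] → v_max = 8
check: 8·(4+13/2) = 84 ✓

d=84 v_max=8 a_max=2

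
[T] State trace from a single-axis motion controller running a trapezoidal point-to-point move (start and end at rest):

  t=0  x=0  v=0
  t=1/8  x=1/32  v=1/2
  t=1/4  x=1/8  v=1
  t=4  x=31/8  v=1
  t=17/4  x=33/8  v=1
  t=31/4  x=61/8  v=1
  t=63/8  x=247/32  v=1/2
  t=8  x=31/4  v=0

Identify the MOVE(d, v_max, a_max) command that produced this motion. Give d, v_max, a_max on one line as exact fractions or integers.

d=31/4 v_max=1 a_max=4

final state: t=8, x=31/4, v=0 → d = 31/4
a_max = (1/2−0)/(1/8−0) = 4
max v = 1 over t∈[1/4,31/4] → v_max = 1
check: 1·(1/4+15/2) = 31/4 ✓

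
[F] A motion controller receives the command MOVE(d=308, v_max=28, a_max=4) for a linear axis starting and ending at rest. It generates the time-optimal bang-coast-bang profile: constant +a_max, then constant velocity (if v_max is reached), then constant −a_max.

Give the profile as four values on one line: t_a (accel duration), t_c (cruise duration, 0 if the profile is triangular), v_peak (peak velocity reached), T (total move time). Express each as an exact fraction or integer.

vₘ²/aₘ = 28²/4 = 196
308 ≥ 196 so v_max reached
t_a = 28/4 = 7; v_peak = 28
d_cruise = 308 − 196 = 112; t_c = 112/28 = 4
T = 2·7 + 4 = 18

t_a=7 t_c=4 v_peak=28 T=18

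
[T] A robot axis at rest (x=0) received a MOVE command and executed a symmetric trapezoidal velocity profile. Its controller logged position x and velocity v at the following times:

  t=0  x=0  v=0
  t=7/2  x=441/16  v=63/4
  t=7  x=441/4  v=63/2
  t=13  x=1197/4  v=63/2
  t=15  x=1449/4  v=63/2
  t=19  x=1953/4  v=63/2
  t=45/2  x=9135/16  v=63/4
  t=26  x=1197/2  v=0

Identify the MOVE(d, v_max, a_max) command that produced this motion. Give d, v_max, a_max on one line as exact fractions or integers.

final state: t=26, x=1197/2, v=0 → d = 1197/2
a_max = (63/4−0)/(7/2−0) = 9/2
max v = 63/2 over t∈[7,19] → v_max = 63/2
check: 63/2·(7+12) = 1197/2 ✓

d=1197/2 v_max=63/2 a_max=9/2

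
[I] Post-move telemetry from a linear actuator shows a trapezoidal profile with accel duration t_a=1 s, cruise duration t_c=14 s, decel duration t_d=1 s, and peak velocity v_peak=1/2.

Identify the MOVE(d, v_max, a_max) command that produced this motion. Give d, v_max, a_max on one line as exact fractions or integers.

a_max = (1/2)/1 = 1/2
d_a = ½·1/2·1 = 1/4; d_c = 1/2·14 = 7
d = 2·1/4 + 7 = 15/2
t_c = 14 > 0 ⇒ limit active, v_max = 1/2

d=15/2 v_max=1/2 a_max=1/2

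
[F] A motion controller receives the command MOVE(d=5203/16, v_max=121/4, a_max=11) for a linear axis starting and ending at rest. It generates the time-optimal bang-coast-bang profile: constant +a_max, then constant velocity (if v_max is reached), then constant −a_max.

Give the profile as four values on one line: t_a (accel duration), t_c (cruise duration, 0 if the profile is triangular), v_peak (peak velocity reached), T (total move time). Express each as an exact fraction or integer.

vₘ²/aₘ = (121/4)²/11 = 1331/16
5203/16 ≥ 1331/16 so v_max reached
t_a = (121/4)/11 = 11/4; v_peak = 121/4
d_cruise = 5203/16 − 1331/16 = 242; t_c = 242/(121/4) = 8
T = 2·11/4 + 8 = 27/2

t_a=11/4 t_c=8 v_peak=121/4 T=27/2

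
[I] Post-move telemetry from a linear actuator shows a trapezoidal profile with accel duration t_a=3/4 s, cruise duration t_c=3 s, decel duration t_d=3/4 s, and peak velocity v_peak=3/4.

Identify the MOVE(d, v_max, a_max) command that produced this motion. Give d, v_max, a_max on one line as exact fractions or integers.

d=45/16 v_max=3/4 a_max=1

a_max = (3/4)/(3/4) = 1
d_a = ½·3/4·3/4 = 9/32; d_c = 3/4·3 = 9/4
d = 2·9/32 + 9/4 = 45/16
t_c = 3 > 0 so v_max = 3/4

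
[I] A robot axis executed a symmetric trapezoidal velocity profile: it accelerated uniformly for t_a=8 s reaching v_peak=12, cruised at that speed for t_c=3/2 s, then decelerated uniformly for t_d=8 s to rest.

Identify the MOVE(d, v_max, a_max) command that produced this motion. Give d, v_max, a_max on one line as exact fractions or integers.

a_max = 12/8 = 3/2
d_a = ½·12·8 = 48; d_c = 12·3/2 = 18
d = 2·48 + 18 = 114
t_c = 3/2 > 0 ⇒ limit active, v_max = 12

d=114 v_max=12 a_max=3/2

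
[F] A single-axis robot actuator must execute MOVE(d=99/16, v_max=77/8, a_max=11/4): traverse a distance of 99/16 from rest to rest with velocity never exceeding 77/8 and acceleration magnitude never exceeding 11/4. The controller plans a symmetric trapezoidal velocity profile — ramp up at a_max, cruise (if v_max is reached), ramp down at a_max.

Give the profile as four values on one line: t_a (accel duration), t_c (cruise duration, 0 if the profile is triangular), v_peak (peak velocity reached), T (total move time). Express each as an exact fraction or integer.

t_a=3/2 t_c=0 v_peak=33/8 T=3

v_max²/a_max = (77/8)²/(11/4) = 539/16
99/16 < 539/16 → triangular
v_peak = √(99/16·11/4) = √(1089/64) = 33/8
t_a = (33/8)/(11/4) = 3/2; t_c = 0
T = 2·3/2 = 3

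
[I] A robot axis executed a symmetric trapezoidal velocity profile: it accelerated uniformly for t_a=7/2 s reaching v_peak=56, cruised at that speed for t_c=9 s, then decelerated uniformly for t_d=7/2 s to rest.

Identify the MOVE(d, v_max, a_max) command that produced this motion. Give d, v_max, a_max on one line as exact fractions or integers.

d=700 v_max=56 a_max=16

a_max = 56/(7/2) = 16
d_a = ½·56·7/2 = 98; d_c = 56·9 = 504
d = 2·98 + 504 = 700
t_c = 9 > 0 so v_max = 56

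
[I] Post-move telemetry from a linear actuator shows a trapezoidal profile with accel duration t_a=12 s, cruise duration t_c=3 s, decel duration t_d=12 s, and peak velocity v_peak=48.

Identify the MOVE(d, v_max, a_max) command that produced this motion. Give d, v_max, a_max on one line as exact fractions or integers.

a_max = 48/12 = 4
d_a = ½·48·12 = 288; d_c = 48·3 = 144
d = 2·288 + 144 = 720
t_c = 3 > 0 so v_max = 48

d=720 v_max=48 a_max=4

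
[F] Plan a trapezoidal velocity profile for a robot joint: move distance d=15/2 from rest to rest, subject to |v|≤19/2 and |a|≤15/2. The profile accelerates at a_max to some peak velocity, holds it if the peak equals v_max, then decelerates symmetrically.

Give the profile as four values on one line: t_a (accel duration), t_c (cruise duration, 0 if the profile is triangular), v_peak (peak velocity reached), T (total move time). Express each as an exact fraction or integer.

vₘ²/aₘ = (19/2)²/(15/2) = 361/30
15/2 < 361/30 → triangular
v_peak = √(15/2·15/2) = √(225/4) = 15/2
t_a = (15/2)/(15/2) = 1; t_c = 0
T = 2·1 = 2

t_a=1 t_c=0 v_peak=15/2 T=2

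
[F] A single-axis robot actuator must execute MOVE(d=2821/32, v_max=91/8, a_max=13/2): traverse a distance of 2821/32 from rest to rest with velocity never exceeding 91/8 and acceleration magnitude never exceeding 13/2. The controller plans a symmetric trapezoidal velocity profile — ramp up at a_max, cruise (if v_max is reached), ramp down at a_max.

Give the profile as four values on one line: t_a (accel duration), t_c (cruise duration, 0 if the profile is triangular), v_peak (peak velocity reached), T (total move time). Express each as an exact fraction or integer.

t_a=7/4 t_c=6 v_peak=91/8 T=19/2

vₘ²/aₘ = (91/8)²/(13/2) = 637/32
2821/32 ≥ 637/32 so v_max reached
t_a = (91/8)/(13/2) = 7/4; v_peak = 91/8
d_cruise = 2821/32 − 637/32 = 273/4; t_c = (273/4)/(91/8) = 6
T = 2·7/4 + 6 = 19/2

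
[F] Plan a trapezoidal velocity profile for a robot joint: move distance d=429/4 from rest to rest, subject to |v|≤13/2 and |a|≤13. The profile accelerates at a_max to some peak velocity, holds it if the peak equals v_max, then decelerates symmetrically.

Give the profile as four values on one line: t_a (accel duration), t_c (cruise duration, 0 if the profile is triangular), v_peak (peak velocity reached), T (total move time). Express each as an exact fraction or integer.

t_a=1/2 t_c=16 v_peak=13/2 T=17

vₘ²/aₘ = (13/2)²/13 = 13/4
429/4 ≥ 13/4 ⇒ cruise phase
t_a = (13/2)/13 = 1/2; v_peak = 13/2
d_cruise = 429/4 − 13/4 = 104; t_c = 104/(13/2) = 16
T = 2·1/2 + 16 = 17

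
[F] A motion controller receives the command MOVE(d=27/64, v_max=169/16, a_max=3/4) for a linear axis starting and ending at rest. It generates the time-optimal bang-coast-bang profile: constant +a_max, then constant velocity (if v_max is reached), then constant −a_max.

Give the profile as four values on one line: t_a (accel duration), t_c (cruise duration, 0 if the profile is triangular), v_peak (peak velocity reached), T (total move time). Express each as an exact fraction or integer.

t_a=3/4 t_c=0 v_peak=9/16 T=3/2

v_max²/a_max = (169/16)²/(3/4) = 28561/192
27/64 < 28561/192 so t_c = 0
v_peak = √(27/64·3/4) = √(81/256) = 9/16
t_a = (9/16)/(3/4) = 3/4; t_c = 0
T = 2·3/4 = 3/2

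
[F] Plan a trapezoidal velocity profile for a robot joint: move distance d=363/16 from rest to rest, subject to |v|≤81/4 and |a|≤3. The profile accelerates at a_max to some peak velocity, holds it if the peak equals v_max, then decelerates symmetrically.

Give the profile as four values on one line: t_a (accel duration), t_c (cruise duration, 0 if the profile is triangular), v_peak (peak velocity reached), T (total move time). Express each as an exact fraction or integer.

(v_max)²/a_max = (81/4)²/3 = 2187/16
363/16 < 2187/16 so t_c = 0
v_peak = √(363/16·3) = √(1089/16) = 33/4
t_a = (33/4)/3 = 11/4; t_c = 0
T = 2·11/4 = 11/2

t_a=11/4 t_c=0 v_peak=33/4 T=11/2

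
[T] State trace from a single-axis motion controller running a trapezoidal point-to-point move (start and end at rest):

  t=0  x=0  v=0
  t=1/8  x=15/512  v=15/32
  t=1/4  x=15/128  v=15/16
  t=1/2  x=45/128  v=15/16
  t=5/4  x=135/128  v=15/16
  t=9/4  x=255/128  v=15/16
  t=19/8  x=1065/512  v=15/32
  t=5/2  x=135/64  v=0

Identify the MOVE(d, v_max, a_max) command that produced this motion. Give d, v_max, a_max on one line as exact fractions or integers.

final state: t=5/2, x=135/64, v=0 → d = 135/64
a_max = (15/32−0)/(1/8−0) = 15/4
max v = 15/16 over t∈[1/4,9/4] → v_max = 15/16
check: 15/16·(1/4+2) = 135/64 ✓

d=135/64 v_max=15/16 a_max=15/4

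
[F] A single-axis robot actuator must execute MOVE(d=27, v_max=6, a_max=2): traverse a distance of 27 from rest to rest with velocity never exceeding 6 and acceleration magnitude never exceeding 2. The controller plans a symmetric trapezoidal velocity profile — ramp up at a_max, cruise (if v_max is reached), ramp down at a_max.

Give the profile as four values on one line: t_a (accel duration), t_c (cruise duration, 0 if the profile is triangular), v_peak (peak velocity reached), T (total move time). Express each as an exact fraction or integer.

t_a=3 t_c=3/2 v_peak=6 T=15/2

v_max²/a_max = 6²/2 = 18
27 ≥ 18 ⇒ cruise phase
t_a = 6/2 = 3; v_peak = 6
d_cruise = 27 − 18 = 9; t_c = 9/6 = 3/2
T = 2·3 + 3/2 = 15/2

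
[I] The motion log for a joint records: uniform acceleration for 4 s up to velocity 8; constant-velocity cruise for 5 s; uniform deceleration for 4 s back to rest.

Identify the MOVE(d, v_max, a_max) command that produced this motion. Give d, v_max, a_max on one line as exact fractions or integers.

a_max = 8/4 = 2
d_a = ½·8·4 = 16; d_c = 8·5 = 40
d = 2·16 + 40 = 72
t_c = 5 > 0 so v_max = 8

d=72 v_max=8 a_max=2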